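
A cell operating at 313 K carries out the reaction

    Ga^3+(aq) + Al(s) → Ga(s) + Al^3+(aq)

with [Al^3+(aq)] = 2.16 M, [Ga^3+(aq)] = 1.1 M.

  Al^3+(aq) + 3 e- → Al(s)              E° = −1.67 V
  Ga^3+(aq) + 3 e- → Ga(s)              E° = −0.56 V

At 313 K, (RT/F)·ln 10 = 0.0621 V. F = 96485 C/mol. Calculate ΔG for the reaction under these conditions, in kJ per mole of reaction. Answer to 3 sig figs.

−320 kJ/mol

The standard cell potential is −0.56 − (−1.67) = +1.11 V, with n = 3 electrons in the balanced equation.
Q = [Al^3+(aq)] / [Ga^3+(aq)] = 1.96, so log Q = 0.293 and E = +1.11 − (0.0621/3)(0.293) = +1.1039 V.
ΔG = −nFE = −(3)(96485)(+1.1039) J/mol = −320 kJ/mol.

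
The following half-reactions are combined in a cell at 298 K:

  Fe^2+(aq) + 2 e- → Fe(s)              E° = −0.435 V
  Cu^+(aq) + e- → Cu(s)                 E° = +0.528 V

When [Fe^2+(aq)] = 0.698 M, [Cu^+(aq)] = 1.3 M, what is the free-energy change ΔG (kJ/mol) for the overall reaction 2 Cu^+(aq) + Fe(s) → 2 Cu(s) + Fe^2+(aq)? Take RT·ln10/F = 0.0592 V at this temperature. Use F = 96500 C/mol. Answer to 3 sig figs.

The standard cell potential is +0.528 − (−0.435) = +0.963 V, with n = 2 electrons in the balanced equation.
Q = [Fe^2+(aq)] / [Cu^+(aq)]^2 = 0.413, so log Q = −0.384 and E = +0.963 − (0.0592/2)(−0.384) = +0.9744 V.
Then ΔG = −nFE = −2 × 96500 × +0.9744 J/mol = −188 kJ/mol.

−188 kJ/mol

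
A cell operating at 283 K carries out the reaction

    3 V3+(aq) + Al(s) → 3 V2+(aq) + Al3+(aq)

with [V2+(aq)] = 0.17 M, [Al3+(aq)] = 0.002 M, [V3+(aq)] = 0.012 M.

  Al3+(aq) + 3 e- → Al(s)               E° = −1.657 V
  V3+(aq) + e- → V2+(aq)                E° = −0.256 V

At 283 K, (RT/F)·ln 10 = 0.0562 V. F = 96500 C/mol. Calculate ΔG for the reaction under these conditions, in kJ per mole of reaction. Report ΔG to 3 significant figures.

−402 kJ/mol

E°cell = −0.256 − (−1.657) = +1.401 V; the balanced reaction transfers n = 3 electrons.
The reaction quotient is ([V2+(aq)]^3·[Al3+(aq)]) / [V3+(aq)]^3 = 5.69; by Nernst, E = +1.401 − (0.0562/3)(0.755) = +1.3869 V.
Finally ΔG = −nFE = −(3)(96500 C/mol)(+1.3869 V) = −402 kJ/mol.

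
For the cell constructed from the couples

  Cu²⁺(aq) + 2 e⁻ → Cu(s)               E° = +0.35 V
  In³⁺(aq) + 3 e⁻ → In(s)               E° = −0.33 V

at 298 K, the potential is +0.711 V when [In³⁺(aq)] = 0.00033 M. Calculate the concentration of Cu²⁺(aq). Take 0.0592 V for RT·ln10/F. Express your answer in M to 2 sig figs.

0.053 M

The Cu²⁺/Cu couple has the larger reduction potential, so it is the cathode: E°cell = +0.35 − (−0.33) = +0.68 V and n = 6.
From the Nernst equation, log Q = n(E° − E)/0.0592 = 6·(+0.68 − (+0.711))/0.0592 = −3.142.
Balancing electrons gives 3 Cu²⁺(aq) + 2 In(s) → 3 Cu(s) + 2 In³⁺(aq); thus Q = [In³⁺(aq)]^2 / [Cu²⁺(aq)]^3.
Solving for the unknown gives log [Cu²⁺(aq)] = −1.274, so [Cu²⁺(aq)] ≈ 0.053 M.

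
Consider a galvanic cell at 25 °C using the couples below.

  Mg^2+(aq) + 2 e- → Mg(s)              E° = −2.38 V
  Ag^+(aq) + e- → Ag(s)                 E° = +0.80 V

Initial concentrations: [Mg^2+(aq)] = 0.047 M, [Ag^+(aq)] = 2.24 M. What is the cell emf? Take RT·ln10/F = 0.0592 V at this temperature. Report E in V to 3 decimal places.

Since E°(Ag⁺/Ag) > E°(Mg²⁺/Mg), Ag⁺/Ag serves as the cathode.
The standard potential is +0.80 − (−2.38) = +3.18 V and the balanced reaction transfers n = 2 electrons.
The balanced reaction is 2 Ag^+(aq) + Mg(s) → 2 Ag(s) + Mg^2+(aq), so Q = [Mg^2+(aq)] / [Ag^+(aq)]^2 = 0.00937 and log Q = −2.028.
Applying E = E° − (RT ln10/nF)·log Q gives +3.18 − (0.0592/2)(−2.028) = +3.240 V.

+3.240 V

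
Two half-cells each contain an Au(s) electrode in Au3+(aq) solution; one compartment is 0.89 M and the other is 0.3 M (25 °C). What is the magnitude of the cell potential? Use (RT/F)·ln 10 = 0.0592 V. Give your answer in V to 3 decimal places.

For a concentration cell E°cell = 0, since both electrodes use the same couple.
The compartment with the higher Au3+(aq) concentration (0.89 M) acts as the cathode; ions are reduced there and produced at the dilute (0.3 M) anode.
With n = 3, Ecell = −(0.0592/3)·log([dilute]/[conc]) = −(0.0592/3)·log(0.3/0.89) = +0.009 V.

0.009 V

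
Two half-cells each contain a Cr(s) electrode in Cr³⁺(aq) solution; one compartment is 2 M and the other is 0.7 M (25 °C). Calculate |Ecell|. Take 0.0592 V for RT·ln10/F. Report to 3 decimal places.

For a concentration cell E°cell = 0, since both electrodes use the same couple.
The compartment with the higher Cr³⁺(aq) concentration (2 M) acts as the cathode; ions are reduced there and produced at the dilute (0.7 M) anode.
With n = 3, Ecell = −(0.0592/3)·log([dilute]/[conc]) = −(0.0592/3)·log(0.7/2) = +0.009 V.

0.009 V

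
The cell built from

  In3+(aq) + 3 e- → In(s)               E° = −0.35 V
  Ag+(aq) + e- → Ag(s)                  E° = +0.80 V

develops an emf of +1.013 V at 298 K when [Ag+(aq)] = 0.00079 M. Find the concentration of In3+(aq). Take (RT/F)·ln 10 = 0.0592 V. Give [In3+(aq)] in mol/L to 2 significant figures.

0.0043 M

Ag⁺/Ag is the cathode (higher E°); E°cell = +0.80 − (−0.35) = +1.15 V with n = 3.
Since E = E° − (0.0592/n)·log Q, log Q = n(E° − E)/0.0592 = 6.943.
Balancing electrons gives 3 Ag+(aq) + In(s) → 3 Ag(s) + In3+(aq); thus Q = [In3+(aq)] / [Ag+(aq)]^3.
Solving for the unknown gives log [In3+(aq)] = −2.364, so [In3+(aq)] ≈ 0.0043 M.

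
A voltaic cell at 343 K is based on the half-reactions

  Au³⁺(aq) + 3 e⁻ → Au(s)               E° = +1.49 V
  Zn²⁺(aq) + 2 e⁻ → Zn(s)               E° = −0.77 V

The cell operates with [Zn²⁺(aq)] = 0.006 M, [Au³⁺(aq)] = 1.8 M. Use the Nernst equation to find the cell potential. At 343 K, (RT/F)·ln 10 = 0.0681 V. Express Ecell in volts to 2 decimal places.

+2.34 V

Since E°(Au³⁺/Au) > E°(Zn²⁺/Zn), Au³⁺/Au serves as the cathode.
E°cell = +1.49 − (−0.77) = +2.26 V, with n = 6 electrons transferred.
Balancing gives 2 Au³⁺(aq) + 3 Zn(s) → 2 Au(s) + 3 Zn²⁺(aq); hence Q = [Zn²⁺(aq)]^3 / [Au³⁺(aq)]^2 = 6.67×10^−8 (log Q = −7.176).
By the Nernst equation, E = +2.26 − (0.0681/6)·(−7.176) = +2.34 V.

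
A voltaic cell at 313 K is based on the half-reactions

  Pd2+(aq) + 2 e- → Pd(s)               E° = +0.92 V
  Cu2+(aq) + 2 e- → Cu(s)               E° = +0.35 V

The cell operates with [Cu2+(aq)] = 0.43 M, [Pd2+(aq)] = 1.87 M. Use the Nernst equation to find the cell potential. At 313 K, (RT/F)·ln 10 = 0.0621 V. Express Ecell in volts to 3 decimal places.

+0.590 V

Since E°(Pd²⁺/Pd) > E°(Cu²⁺/Cu), Pd²⁺/Pd serves as the cathode.
E°cell = +0.92 − (+0.35) = +0.57 V, with n = 2 electrons transferred.
For the overall reaction Pd2+(aq) + Cu(s) → Pd(s) + Cu2+(aq), Q = [Cu2+(aq)] / [Pd2+(aq)] = 0.23, giving log Q = −0.638.
Applying E = E° − (RT ln10/nF)·log Q gives +0.57 − (0.0621/2)(−0.638) = +0.590 V.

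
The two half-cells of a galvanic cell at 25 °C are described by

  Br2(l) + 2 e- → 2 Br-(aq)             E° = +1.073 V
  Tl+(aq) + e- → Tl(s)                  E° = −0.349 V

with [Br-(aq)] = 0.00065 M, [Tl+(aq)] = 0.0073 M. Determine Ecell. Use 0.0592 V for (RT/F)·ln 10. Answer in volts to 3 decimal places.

Since E°(Br₂/Br⁻) > E°(Tl⁺/Tl), Br₂/Br⁻ serves as the cathode.
E°cell = +1.073 − (−0.349) = +1.422 V, with n = 2 electrons transferred.
For the overall reaction Br2(l) + 2 Tl(s) → 2 Br-(aq) + 2 Tl+(aq), Q = [Br-(aq)]^2·[Tl+(aq)]^2 = 2.25×10^−11, giving log Q = −10.648.
Applying E = E° − (RT ln10/nF)·log Q gives +1.422 − (0.0592/2)(−10.648) = +1.737 V.

+1.737 V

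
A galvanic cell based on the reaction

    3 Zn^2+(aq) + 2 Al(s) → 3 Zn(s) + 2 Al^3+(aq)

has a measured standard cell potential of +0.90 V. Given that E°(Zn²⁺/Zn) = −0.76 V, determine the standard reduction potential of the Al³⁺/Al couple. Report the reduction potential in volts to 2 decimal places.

In the reaction as written the Zn²⁺/Zn couple is reduced (cathode) and Al³⁺/Al is oxidized (anode), so E°cell = E°(Zn²⁺/Zn) − E°(Al³⁺/Al).
E°(Al³⁺/Al) = E°(cathode) − E°cell = −0.76 − (+0.90) = −1.66 V.

−1.66 V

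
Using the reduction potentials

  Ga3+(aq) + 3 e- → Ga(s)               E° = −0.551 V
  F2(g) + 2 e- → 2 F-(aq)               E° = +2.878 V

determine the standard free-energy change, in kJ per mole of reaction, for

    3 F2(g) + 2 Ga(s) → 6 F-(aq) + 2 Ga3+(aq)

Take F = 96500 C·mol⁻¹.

In the reaction as written F2(g) is reduced, so the F₂/F⁻ couple is the cathode and Ga³⁺/Ga is the anode.
E°cell = +2.878 − (−0.551) = +3.429 V; balancing electrons gives n = 6.
ΔG° = −nFE°cell = −(6)(96500)(+3.429) J/mol = −1985 kJ/mol.

−1985 kJ/mol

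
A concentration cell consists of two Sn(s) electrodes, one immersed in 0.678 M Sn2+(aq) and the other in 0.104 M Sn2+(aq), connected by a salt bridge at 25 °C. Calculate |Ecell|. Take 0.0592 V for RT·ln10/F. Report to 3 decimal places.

0.024 V

For a concentration cell E°cell = 0, since both electrodes use the same couple.
The compartment with the higher Sn2+(aq) concentration (0.678 M) acts as the cathode; ions are reduced there and produced at the dilute (0.104 M) anode.
With n = 2, Ecell = −(0.0592/2)·log([dilute]/[conc]) = −(0.0592/2)·log(0.104/0.678) = +0.024 V.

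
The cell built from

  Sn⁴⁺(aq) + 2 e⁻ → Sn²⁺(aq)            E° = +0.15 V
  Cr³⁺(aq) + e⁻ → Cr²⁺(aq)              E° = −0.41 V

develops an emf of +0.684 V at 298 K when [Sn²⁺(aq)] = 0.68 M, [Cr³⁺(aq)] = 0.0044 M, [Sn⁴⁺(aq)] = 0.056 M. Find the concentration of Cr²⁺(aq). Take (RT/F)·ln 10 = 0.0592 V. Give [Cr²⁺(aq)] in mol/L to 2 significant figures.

The Sn⁴⁺/Sn²⁺ couple has the larger reduction potential, so it is the cathode: E°cell = +0.15 − (−0.41) = +0.56 V and n = 2.
Since E = E° − (0.0592/n)·log Q, log Q = n(E° − E)/0.0592 = −4.189.
Balancing electrons gives Sn⁴⁺(aq) + 2 Cr²⁺(aq) → Sn²⁺(aq) + 2 Cr³⁺(aq); thus Q = ([Sn²⁺(aq)]·[Cr³⁺(aq)]^2) / ([Sn⁴⁺(aq)]·[Cr²⁺(aq)]^2).
Substituting the known concentrations and solving, log [Cr²⁺(aq)] = 0.280 and [Cr²⁺(aq)] = 1.9 M.

1.9 M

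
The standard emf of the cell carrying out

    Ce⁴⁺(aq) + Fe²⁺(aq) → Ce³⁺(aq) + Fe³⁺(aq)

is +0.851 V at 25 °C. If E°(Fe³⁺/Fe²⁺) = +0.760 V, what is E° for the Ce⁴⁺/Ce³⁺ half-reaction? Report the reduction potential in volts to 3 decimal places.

+1.611 V

In the reaction as written the Ce⁴⁺/Ce³⁺ couple is reduced (cathode) and Fe³⁺/Fe²⁺ is oxidized (anode), so E°cell = E°(Ce⁴⁺/Ce³⁺) − E°(Fe³⁺/Fe²⁺).
E°(Ce⁴⁺/Ce³⁺) = E°cell + E°(anode) = +0.851 + (+0.760) = +1.611 V.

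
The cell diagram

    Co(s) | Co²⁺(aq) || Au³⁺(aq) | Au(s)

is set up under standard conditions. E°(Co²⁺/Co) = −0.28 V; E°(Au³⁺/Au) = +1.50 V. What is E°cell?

By convention the left-hand electrode in cell notation is the anode (oxidation) and the right-hand electrode is the cathode (reduction).
E°cell = E°(right) − E°(left) = +1.50 − (−0.28) = +1.78 V.

+1.78 V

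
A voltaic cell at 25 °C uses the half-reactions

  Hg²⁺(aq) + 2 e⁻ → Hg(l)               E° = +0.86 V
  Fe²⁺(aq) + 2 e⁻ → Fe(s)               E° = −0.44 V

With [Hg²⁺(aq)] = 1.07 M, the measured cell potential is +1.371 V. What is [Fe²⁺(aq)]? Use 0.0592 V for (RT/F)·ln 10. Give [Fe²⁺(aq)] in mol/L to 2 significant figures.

With Hg²⁺/Hg at the cathode and Fe²⁺/Fe at the anode, E°cell = +0.86 − (−0.44) = +1.30 V (n = 2).
From the Nernst equation, log Q = n(E° − E)/0.0592 = 2·(+1.30 − (+1.371))/0.0592 = −2.399.
For Hg²⁺(aq) + Fe(s) → Hg(l) + Fe²⁺(aq), the reaction quotient is Q = [Fe²⁺(aq)] / [Hg²⁺(aq)].
Isolating [Fe²⁺(aq)] in Q = 10^{−2.399} yields log [Fe²⁺(aq)] = −2.370, i.e. 0.0043 M.

0.0043 M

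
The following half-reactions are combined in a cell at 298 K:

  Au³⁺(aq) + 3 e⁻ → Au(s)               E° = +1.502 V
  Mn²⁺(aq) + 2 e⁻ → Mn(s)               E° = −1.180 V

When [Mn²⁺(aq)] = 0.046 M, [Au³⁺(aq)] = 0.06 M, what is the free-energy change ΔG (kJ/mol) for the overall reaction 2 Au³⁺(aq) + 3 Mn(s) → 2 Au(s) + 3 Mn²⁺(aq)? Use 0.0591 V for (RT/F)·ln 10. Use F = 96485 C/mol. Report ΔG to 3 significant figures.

The standard cell potential is +1.502 − (−1.180) = +2.682 V, with n = 6 electrons in the balanced equation.
Q = [Mn²⁺(aq)]^3 / [Au³⁺(aq)]^2 = 0.027, so log Q = −1.568 and E = +2.682 − (0.0591/6)(−1.568) = +2.6974 V.
Finally ΔG = −nFE = −(6)(96485 C/mol)(+2.6974 V) = −1560 kJ/mol.

−1560 kJ/mol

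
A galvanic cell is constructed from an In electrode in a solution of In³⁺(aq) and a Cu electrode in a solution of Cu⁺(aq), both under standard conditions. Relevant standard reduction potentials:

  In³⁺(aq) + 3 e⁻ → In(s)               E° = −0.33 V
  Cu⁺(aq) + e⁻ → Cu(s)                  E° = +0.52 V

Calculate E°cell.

The Cu⁺/Cu couple has the higher E°, so Cu ion is reduced (cathode) and In is oxidized (anode).
E°cell = E°(cathode) − E°(anode) = +0.52 − (−0.33) = +0.85 V.

+0.85 V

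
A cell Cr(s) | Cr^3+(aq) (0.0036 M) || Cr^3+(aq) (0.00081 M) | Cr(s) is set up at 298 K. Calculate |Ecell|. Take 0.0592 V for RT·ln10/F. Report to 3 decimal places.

For a concentration cell E°cell = 0, since both electrodes use the same couple.
The compartment with the higher Cr^3+(aq) concentration (0.0036 M) acts as the cathode; ions are reduced there and produced at the dilute (0.00081 M) anode.
With n = 3, Ecell = −(0.0592/3)·log([dilute]/[conc]) = −(0.0592/3)·log(0.00081/0.0036) = +0.013 V.

0.013 V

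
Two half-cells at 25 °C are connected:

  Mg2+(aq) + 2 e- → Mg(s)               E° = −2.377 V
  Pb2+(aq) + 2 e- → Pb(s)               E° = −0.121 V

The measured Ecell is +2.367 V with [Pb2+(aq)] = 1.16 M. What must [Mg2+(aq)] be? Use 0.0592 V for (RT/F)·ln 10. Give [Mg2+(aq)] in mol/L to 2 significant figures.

Pb²⁺/Pb is the cathode (higher E°); E°cell = −0.121 − (−2.377) = +2.256 V with n = 2.
Rearranging E = E° − (0.0592/n)·log Q gives log Q = 2(+2.256 − (+2.367))/0.0592 = −3.750.
The balanced reaction is Pb2+(aq) + Mg(s) → Pb(s) + Mg2+(aq), so Q = [Mg2+(aq)] / [Pb2+(aq)].
Isolating [Mg2+(aq)] in Q = 10^{−3.750} yields log [Mg2+(aq)] = −3.686, i.e. 0.00021 M.

0.00021 M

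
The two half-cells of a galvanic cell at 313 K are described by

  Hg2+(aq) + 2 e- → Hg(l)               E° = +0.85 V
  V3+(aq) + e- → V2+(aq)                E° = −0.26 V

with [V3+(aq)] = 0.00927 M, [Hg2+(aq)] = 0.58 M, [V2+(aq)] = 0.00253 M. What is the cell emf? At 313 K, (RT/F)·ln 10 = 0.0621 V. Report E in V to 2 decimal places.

+1.07 V

The Hg²⁺/Hg couple has the more positive E°, so it is the cathode; V³⁺/V²⁺ is the anode.
E°cell = E°cat − E°an = +0.85 − (−0.26) = +1.11 V; n = 2.
For the overall reaction Hg2+(aq) + 2 V2+(aq) → Hg(l) + 2 V3+(aq), Q = [V3+(aq)]^2 / ([Hg2+(aq)]·[V2+(aq)]^2) = 23.1, giving log Q = 1.364.
By the Nernst equation, E = +1.11 − (0.0621/2)·(1.364) = +1.07 V.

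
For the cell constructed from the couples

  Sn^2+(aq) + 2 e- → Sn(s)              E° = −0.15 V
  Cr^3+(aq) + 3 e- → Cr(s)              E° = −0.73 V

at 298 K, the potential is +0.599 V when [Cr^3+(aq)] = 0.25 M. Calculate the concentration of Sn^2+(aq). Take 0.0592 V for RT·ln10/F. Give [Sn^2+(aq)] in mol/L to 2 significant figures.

1.7 M

The Sn²⁺/Sn couple has the larger reduction potential, so it is the cathode: E°cell = −0.15 − (−0.73) = +0.58 V and n = 6.
Since E = E° − (0.0592/n)·log Q, log Q = n(E° − E)/0.0592 = −1.926.
For 3 Sn^2+(aq) + 2 Cr(s) → 3 Sn(s) + 2 Cr^3+(aq), the reaction quotient is Q = [Cr^3+(aq)]^2 / [Sn^2+(aq)]^3.
Substituting the known concentrations and solving, log [Sn^2+(aq)] = 0.241 and [Sn^2+(aq)] = 1.7 M.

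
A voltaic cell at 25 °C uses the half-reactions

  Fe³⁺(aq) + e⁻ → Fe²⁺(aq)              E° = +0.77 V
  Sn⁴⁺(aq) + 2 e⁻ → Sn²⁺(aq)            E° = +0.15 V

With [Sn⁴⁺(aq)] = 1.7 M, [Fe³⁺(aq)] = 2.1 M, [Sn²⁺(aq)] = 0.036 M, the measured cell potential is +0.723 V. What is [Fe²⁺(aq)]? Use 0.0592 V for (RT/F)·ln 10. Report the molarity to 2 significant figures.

With Fe³⁺/Fe²⁺ at the cathode and Sn⁴⁺/Sn²⁺ at the anode, E°cell = +0.77 − (+0.15) = +0.62 V (n = 2).
Since E = E° − (0.0592/n)·log Q, log Q = n(E° − E)/0.0592 = −3.480.
The balanced reaction is 2 Fe³⁺(aq) + Sn²⁺(aq) → 2 Fe²⁺(aq) + Sn⁴⁺(aq), so Q = ([Fe²⁺(aq)]^2·[Sn⁴⁺(aq)]) / ([Fe³⁺(aq)]^2·[Sn²⁺(aq)]).
Isolating [Fe²⁺(aq)] in Q = 10^{−3.480} yields log [Fe²⁺(aq)] = −2.255, i.e. 0.0056 M.

0.0056 M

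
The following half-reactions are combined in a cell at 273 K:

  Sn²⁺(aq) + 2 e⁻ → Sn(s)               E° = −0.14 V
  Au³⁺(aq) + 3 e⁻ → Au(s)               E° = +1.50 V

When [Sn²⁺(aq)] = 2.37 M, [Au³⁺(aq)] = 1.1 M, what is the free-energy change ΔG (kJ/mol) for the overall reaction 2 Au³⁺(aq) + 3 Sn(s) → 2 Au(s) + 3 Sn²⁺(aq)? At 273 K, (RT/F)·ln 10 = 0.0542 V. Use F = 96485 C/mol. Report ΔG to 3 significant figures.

−944 kJ/mol

With Au³⁺/Au reduced at the cathode, E°cell = +1.50 − (−0.14) = +1.64 V and n = 6.
Here Q = [Sn²⁺(aq)]^3 / [Au³⁺(aq)]^2 = 11 (log Q = 1.041), giving E = +1.64 − (0.0542/6)·(1.041) = +1.6306 V.
ΔG = −nFE = −(6)(96485)(+1.6306) J/mol = −944 kJ/mol.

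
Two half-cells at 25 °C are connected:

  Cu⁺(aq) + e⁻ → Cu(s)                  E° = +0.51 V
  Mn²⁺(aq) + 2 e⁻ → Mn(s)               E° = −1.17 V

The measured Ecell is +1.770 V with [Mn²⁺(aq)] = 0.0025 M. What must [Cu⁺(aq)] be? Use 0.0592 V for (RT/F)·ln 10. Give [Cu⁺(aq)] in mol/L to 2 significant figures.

1.7 M

Cu⁺/Cu is the cathode (higher E°); E°cell = +0.51 − (−1.17) = +1.68 V with n = 2.
Rearranging E = E° − (0.0592/n)·log Q gives log Q = 2(+1.68 − (+1.770))/0.0592 = −3.041.
The balanced reaction is 2 Cu⁺(aq) + Mn(s) → 2 Cu(s) + Mn²⁺(aq), so Q = [Mn²⁺(aq)] / [Cu⁺(aq)]^2.
Solving for the unknown gives log [Cu⁺(aq)] = 0.219, so [Cu⁺(aq)] ≈ 1.7 M.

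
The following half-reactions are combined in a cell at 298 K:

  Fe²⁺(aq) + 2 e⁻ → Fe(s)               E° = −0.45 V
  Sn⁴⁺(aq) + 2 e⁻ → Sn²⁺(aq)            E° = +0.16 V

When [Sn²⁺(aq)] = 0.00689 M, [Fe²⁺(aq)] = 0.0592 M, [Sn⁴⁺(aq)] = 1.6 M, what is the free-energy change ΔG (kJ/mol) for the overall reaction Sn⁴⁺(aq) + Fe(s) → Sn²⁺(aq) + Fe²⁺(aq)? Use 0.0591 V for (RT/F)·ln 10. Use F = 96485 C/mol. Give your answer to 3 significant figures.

E°cell = +0.16 − (−0.45) = +0.61 V; the balanced reaction transfers n = 2 electrons.
Q = ([Sn²⁺(aq)]·[Fe²⁺(aq)]) / [Sn⁴⁺(aq)] = 0.000255, so log Q = −3.594 and E = +0.61 − (0.0591/2)(−3.594) = +0.7162 V.
ΔG = −nFE = −(2)(96485)(+0.7162) J/mol = −138 kJ/mol.

−138 kJ/mol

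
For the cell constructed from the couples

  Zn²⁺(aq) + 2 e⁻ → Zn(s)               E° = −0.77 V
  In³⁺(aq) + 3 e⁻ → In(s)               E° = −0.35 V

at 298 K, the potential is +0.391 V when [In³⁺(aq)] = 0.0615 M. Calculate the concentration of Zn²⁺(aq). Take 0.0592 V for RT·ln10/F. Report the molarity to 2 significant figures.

With In³⁺/In at the cathode and Zn²⁺/Zn at the anode, E°cell = −0.35 − (−0.77) = +0.42 V (n = 6).
Rearranging E = E° − (0.0592/n)·log Q gives log Q = 6(+0.42 − (+0.391))/0.0592 = 2.939.
Balancing electrons gives 2 In³⁺(aq) + 3 Zn(s) → 2 In(s) + 3 Zn²⁺(aq); thus Q = [Zn²⁺(aq)]^3 / [In³⁺(aq)]^2.
Solving for the unknown gives log [Zn²⁺(aq)] = 0.172, so [Zn²⁺(aq)] ≈ 1.5 M.

1.5 M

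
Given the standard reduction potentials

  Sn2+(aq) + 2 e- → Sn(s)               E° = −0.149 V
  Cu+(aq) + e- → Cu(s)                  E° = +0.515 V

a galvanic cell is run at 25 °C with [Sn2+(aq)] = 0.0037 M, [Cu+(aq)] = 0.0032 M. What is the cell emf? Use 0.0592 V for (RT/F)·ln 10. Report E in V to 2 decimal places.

+0.59 V

Since E°(Cu⁺/Cu) > E°(Sn²⁺/Sn), Cu⁺/Cu serves as the cathode.
E°cell = E°cat − E°an = +0.515 − (−0.149) = +0.664 V; n = 2.
The balanced reaction is 2 Cu+(aq) + Sn(s) → 2 Cu(s) + Sn2+(aq), so Q = [Sn2+(aq)] / [Cu+(aq)]^2 = 361 and log Q = 2.558.
By the Nernst equation, E = +0.664 − (0.0592/2)·(2.558) = +0.59 V.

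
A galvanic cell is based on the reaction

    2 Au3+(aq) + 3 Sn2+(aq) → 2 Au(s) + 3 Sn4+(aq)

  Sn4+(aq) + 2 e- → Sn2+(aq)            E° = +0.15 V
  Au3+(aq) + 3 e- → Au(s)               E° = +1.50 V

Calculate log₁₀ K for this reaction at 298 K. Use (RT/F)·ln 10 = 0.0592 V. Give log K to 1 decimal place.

The Au³⁺/Au couple is reduced (cathode); E°cell = +1.50 − (+0.15) = +1.35 V with n = 6.
At equilibrium E = 0, so log K = nE°cell / 0.0592 = (6)(+1.35) / 0.0592 = 136.8.

log K = 136.8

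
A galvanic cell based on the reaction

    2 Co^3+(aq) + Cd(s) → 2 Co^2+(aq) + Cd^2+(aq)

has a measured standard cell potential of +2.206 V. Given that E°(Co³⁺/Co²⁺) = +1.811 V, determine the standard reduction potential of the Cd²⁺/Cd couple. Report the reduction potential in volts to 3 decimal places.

In the reaction as written the Co³⁺/Co²⁺ couple is reduced (cathode) and Cd²⁺/Cd is oxidized (anode), so E°cell = E°(Co³⁺/Co²⁺) − E°(Cd²⁺/Cd).
E°(Cd²⁺/Cd) = E°(cathode) − E°cell = +1.811 − (+2.206) = −0.395 V.

−0.395 V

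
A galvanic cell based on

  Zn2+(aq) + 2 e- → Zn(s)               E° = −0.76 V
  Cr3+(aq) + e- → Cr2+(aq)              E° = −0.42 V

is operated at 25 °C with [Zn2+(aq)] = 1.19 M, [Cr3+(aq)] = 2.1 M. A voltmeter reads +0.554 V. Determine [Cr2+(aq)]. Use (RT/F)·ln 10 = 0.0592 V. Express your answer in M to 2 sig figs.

0.00047 M

The Cr³⁺/Cr²⁺ couple has the larger reduction potential, so it is the cathode: E°cell = −0.42 − (−0.76) = +0.34 V and n = 2.
From the Nernst equation, log Q = n(E° − E)/0.0592 = 2·(+0.34 − (+0.554))/0.0592 = −7.230.
For 2 Cr3+(aq) + Zn(s) → 2 Cr2+(aq) + Zn2+(aq), the reaction quotient is Q = ([Cr2+(aq)]^2·[Zn2+(aq)]) / [Cr3+(aq)]^2.
Isolating [Cr2+(aq)] in Q = 10^{−7.230} yields log [Cr2+(aq)] = −3.331, i.e. 0.00047 M.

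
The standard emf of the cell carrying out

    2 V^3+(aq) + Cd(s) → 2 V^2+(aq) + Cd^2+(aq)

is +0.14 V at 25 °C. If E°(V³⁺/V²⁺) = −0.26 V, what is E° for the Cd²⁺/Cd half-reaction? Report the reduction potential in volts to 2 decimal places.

In the reaction as written the V³⁺/V²⁺ couple is reduced (cathode) and Cd²⁺/Cd is oxidized (anode), so E°cell = E°(V³⁺/V²⁺) − E°(Cd²⁺/Cd).
E°(Cd²⁺/Cd) = E°(cathode) − E°cell = −0.26 − (+0.14) = −0.40 V.

−0.40 V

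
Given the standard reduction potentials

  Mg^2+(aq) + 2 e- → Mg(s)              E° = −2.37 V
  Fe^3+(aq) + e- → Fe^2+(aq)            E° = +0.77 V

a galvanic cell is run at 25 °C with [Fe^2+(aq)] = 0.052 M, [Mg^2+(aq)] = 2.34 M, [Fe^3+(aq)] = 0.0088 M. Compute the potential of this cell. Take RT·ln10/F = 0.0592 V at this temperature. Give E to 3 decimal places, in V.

+3.083 V

Fe³⁺/Fe²⁺ is reduced (cathode, E° = +0.77 V) and Mg²⁺/Mg is oxidized (anode).
E°cell = +0.77 − (−2.37) = +3.14 V, with n = 2 electrons transferred.
The balanced reaction is 2 Fe^3+(aq) + Mg(s) → 2 Fe^2+(aq) + Mg^2+(aq), so Q = ([Fe^2+(aq)]^2·[Mg^2+(aq)]) / [Fe^3+(aq)]^2 = 81.7 and log Q = 1.912.
Applying E = E° − (RT ln10/nF)·log Q gives +3.14 − (0.0592/2)(1.912) = +3.083 V.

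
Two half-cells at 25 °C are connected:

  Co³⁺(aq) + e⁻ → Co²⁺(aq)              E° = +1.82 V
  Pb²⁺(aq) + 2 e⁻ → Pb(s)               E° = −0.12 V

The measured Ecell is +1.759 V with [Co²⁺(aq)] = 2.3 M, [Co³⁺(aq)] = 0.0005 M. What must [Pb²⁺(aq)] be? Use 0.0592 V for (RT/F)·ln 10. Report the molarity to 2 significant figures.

0.062 M

With Co³⁺/Co²⁺ at the cathode and Pb²⁺/Pb at the anode, E°cell = +1.82 − (−0.12) = +1.94 V (n = 2).
Since E = E° − (0.0592/n)·log Q, log Q = n(E° − E)/0.0592 = 6.115.
The balanced reaction is 2 Co³⁺(aq) + Pb(s) → 2 Co²⁺(aq) + Pb²⁺(aq), so Q = ([Co²⁺(aq)]^2·[Pb²⁺(aq)]) / [Co³⁺(aq)]^2.
Isolating [Pb²⁺(aq)] in Q = 10^{6.115} yields log [Pb²⁺(aq)] = −1.211, i.e. 0.062 M.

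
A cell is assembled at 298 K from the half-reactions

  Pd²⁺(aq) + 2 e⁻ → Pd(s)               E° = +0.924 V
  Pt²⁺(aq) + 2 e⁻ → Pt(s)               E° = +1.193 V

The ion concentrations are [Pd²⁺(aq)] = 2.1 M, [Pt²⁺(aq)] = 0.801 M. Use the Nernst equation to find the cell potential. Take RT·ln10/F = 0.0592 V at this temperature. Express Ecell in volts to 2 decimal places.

+0.26 V

The Pt²⁺/Pt couple has the more positive E°, so it is the cathode; Pd²⁺/Pd is the anode.
E°cell = +1.193 − (+0.924) = +0.269 V, with n = 2 electrons transferred.
Balancing gives Pt²⁺(aq) + Pd(s) → Pt(s) + Pd²⁺(aq); hence Q = [Pd²⁺(aq)] / [Pt²⁺(aq)] = 2.62 (log Q = 0.419).
By the Nernst equation, E = +0.269 − (0.0592/2)·(0.419) = +0.26 V.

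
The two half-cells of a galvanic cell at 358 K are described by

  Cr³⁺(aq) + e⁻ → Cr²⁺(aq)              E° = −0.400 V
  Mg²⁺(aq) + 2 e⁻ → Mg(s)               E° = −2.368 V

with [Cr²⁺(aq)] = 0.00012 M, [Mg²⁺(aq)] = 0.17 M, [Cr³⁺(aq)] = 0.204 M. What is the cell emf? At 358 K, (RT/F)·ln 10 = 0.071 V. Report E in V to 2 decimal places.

+2.22 V

The Cr³⁺/Cr²⁺ couple has the more positive E°, so it is the cathode; Mg²⁺/Mg is the anode.
E°cell = −0.400 − (−2.368) = +1.968 V, with n = 2 electrons transferred.
Balancing gives 2 Cr³⁺(aq) + Mg(s) → 2 Cr²⁺(aq) + Mg²⁺(aq); hence Q = ([Cr²⁺(aq)]^2·[Mg²⁺(aq)]) / [Cr³⁺(aq)]^2 = 5.88×10^−8 (log Q = −7.230).
By the Nernst equation, E = +1.968 − (0.071/2)·(−7.230) = +2.22 V.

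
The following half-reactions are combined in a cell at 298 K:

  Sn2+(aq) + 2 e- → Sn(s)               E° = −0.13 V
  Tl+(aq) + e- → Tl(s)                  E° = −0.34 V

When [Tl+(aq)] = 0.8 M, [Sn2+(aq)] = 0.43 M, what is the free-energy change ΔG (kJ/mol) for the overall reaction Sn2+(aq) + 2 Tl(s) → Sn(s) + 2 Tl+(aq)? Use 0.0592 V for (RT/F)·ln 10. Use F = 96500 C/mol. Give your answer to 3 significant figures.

With Sn²⁺/Sn reduced at the cathode, E°cell = −0.13 − (−0.34) = +0.21 V and n = 2.
Here Q = [Tl+(aq)]^2 / [Sn2+(aq)] = 1.49 (log Q = 0.173), giving E = +0.21 − (0.0592/2)·(0.173) = +0.2049 V.
ΔG = −nFE = −(2)(96500)(+0.2049) J/mol = −39.5 kJ/mol.

−39.5 kJ/mol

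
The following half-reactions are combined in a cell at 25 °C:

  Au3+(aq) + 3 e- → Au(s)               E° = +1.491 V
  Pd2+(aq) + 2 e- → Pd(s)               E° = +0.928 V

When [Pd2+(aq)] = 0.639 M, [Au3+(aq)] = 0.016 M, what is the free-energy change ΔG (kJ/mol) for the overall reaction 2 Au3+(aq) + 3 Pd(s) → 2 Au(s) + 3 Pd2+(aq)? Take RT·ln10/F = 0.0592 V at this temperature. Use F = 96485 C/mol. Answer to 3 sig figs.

E°cell = +1.491 − (+0.928) = +0.563 V; the balanced reaction transfers n = 6 electrons.
Q = [Pd2+(aq)]^3 / [Au3+(aq)]^2 = 1.02×10^3, so log Q = 3.008 and E = +0.563 − (0.0592/6)(3.008) = +0.5333 V.
ΔG = −nFE = −(6)(96485)(+0.5333) J/mol = −309 kJ/mol.

−309 kJ/mol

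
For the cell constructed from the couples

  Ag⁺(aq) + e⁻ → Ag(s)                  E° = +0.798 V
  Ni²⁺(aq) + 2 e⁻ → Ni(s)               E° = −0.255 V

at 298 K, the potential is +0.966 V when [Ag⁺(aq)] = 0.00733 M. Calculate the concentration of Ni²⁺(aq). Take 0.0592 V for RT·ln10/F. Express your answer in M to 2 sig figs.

Ag⁺/Ag is the cathode (higher E°); E°cell = +0.798 − (−0.255) = +1.053 V with n = 2.
Since E = E° − (0.0592/n)·log Q, log Q = n(E° − E)/0.0592 = 2.939.
The balanced reaction is 2 Ag⁺(aq) + Ni(s) → 2 Ag(s) + Ni²⁺(aq), so Q = [Ni²⁺(aq)] / [Ag⁺(aq)]^2.
Substituting the known concentrations and solving, log [Ni²⁺(aq)] = −1.331 and [Ni²⁺(aq)] = 0.047 M.

0.047 M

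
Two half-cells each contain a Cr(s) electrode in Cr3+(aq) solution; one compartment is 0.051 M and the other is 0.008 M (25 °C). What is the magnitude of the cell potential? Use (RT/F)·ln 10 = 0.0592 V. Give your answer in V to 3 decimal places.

For a concentration cell E°cell = 0, since both electrodes use the same couple.
The compartment with the higher Cr3+(aq) concentration (0.051 M) acts as the cathode; ions are reduced there and produced at the dilute (0.008 M) anode.
With n = 3, Ecell = −(0.0592/3)·log([dilute]/[conc]) = −(0.0592/3)·log(0.008/0.051) = +0.016 V.

0.016 V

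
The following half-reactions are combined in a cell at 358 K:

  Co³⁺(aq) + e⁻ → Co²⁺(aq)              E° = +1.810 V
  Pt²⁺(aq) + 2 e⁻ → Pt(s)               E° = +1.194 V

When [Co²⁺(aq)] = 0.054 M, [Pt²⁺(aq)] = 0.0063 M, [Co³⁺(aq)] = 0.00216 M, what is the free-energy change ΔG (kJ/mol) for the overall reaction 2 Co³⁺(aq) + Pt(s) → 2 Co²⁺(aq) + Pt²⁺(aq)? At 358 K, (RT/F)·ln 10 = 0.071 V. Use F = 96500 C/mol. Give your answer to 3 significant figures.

−115 kJ/mol

With Co³⁺/Co²⁺ reduced at the cathode, E°cell = +1.810 − (+1.194) = +0.616 V and n = 2.
Here Q = ([Co²⁺(aq)]^2·[Pt²⁺(aq)]) / [Co³⁺(aq)]^2 = 3.94 (log Q = 0.595), giving E = +0.616 − (0.071/2)·(0.595) = +0.5949 V.
Finally ΔG = −nFE = −(2)(96500 C/mol)(+0.5949 V) = −115 kJ/mol.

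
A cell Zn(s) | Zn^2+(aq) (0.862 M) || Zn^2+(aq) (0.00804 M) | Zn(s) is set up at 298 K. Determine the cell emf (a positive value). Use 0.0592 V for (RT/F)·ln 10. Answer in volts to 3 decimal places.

0.060 V

For a concentration cell E°cell = 0, since both electrodes use the same couple.
The compartment with the higher Zn^2+(aq) concentration (0.862 M) acts as the cathode; ions are reduced there and produced at the dilute (0.00804 M) anode.
With n = 2, Ecell = −(0.0592/2)·log([dilute]/[conc]) = −(0.0592/2)·log(0.00804/0.862) = +0.060 V.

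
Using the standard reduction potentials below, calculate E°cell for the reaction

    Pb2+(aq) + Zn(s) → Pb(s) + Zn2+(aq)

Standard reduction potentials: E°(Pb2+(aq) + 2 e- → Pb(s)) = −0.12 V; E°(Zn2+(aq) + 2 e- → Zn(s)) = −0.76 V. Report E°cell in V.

+0.64 V

In the reaction as written, Pb2+(aq) is reduced (cathode) and Zn2+(aq) is produced by oxidation at the anode.
E°cell = E°(cathode) − E°(anode) = −0.12 − (−0.76) = +0.64 V.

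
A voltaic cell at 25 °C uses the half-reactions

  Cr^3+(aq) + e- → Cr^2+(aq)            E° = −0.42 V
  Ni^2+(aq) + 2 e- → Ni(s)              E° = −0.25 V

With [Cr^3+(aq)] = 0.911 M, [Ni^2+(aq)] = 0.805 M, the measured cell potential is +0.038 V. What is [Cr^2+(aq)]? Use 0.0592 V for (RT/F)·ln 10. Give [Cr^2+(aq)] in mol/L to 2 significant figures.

0.0060 M

Ni²⁺/Ni is the cathode (higher E°); E°cell = −0.25 − (−0.42) = +0.17 V with n = 2.
From the Nernst equation, log Q = n(E° − E)/0.0592 = 2·(+0.17 − (+0.038))/0.0592 = 4.459.
The balanced reaction is Ni^2+(aq) + 2 Cr^2+(aq) → Ni(s) + 2 Cr^3+(aq), so Q = [Cr^3+(aq)]^2 / ([Ni^2+(aq)]·[Cr^2+(aq)]^2).
Isolating [Cr^2+(aq)] in Q = 10^{4.459} yields log [Cr^2+(aq)] = −2.223, i.e. 0.0060 M.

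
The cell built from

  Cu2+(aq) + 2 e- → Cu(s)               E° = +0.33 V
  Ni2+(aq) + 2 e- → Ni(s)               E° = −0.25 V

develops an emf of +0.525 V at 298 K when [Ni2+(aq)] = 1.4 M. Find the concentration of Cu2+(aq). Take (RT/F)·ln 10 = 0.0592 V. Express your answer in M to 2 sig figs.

0.019 M

Cu²⁺/Cu is the cathode (higher E°); E°cell = +0.33 − (−0.25) = +0.58 V with n = 2.
Rearranging E = E° − (0.0592/n)·log Q gives log Q = 2(+0.58 − (+0.525))/0.0592 = 1.858.
Balancing electrons gives Cu2+(aq) + Ni(s) → Cu(s) + Ni2+(aq); thus Q = [Ni2+(aq)] / [Cu2+(aq)].
Substituting the known concentrations and solving, log [Cu2+(aq)] = −1.712 and [Cu2+(aq)] = 0.019 M.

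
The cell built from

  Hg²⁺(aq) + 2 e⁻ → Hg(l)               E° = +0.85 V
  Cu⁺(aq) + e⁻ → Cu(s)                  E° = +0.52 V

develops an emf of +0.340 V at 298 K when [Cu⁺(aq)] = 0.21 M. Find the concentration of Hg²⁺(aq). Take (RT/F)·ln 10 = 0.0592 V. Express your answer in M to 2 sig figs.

Hg²⁺/Hg is the cathode (higher E°); E°cell = +0.85 − (+0.52) = +0.33 V with n = 2.
Since E = E° − (0.0592/n)·log Q, log Q = n(E° − E)/0.0592 = −0.338.
The balanced reaction is Hg²⁺(aq) + 2 Cu(s) → Hg(l) + 2 Cu⁺(aq), so Q = [Cu⁺(aq)]^2 / [Hg²⁺(aq)].
Substituting the known concentrations and solving, log [Hg²⁺(aq)] = −1.018 and [Hg²⁺(aq)] = 0.096 M.

0.096 M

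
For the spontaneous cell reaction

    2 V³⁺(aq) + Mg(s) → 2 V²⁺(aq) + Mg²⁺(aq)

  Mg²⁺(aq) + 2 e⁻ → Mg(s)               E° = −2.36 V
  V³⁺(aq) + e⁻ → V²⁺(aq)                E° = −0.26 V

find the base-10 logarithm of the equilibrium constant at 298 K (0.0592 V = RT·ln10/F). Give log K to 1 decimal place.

The V³⁺/V²⁺ couple is reduced (cathode); E°cell = −0.26 − (−2.36) = +2.10 V with n = 2.
At equilibrium E = 0, so log K = nE°cell / 0.0592 = (2)(+2.10) / 0.0592 = 70.9.

log K = 70.9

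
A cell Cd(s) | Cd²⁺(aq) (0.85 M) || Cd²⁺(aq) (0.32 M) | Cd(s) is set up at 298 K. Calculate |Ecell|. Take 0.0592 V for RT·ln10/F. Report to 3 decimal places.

For a concentration cell E°cell = 0, since both electrodes use the same couple.
The compartment with the higher Cd²⁺(aq) concentration (0.85 M) acts as the cathode; ions are reduced there and produced at the dilute (0.32 M) anode.
With n = 2, Ecell = −(0.0592/2)·log([dilute]/[conc]) = −(0.0592/2)·log(0.32/0.85) = +0.013 V.

0.013 V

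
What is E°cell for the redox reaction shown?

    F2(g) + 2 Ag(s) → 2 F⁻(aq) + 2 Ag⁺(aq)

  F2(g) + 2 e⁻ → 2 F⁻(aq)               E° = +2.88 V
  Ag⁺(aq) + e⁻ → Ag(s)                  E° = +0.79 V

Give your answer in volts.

+2.09 V

F2(g) gains electrons, so the F₂/F⁻ couple is the cathode; the Ag⁺/Ag couple is the anode.
E°cell = E°(cathode) − E°(anode) = +2.88 − (+0.79) = +2.09 V.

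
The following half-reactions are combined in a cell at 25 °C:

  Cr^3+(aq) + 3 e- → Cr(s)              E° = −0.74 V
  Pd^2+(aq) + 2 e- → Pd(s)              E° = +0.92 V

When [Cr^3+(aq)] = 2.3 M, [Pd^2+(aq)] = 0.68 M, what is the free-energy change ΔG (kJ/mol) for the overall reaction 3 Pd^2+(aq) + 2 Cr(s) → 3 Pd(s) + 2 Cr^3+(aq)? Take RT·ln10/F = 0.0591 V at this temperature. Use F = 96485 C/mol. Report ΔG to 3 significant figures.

With Pd²⁺/Pd reduced at the cathode, E°cell = +0.92 − (−0.74) = +1.66 V and n = 6.
Q = [Cr^3+(aq)]^2 / [Pd^2+(aq)]^3 = 16.8, so log Q = 1.226 and E = +1.66 − (0.0591/6)(1.226) = +1.6479 V.
ΔG = −nFE = −(6)(96485)(+1.6479) J/mol = −954 kJ/mol.

−954 kJ/mol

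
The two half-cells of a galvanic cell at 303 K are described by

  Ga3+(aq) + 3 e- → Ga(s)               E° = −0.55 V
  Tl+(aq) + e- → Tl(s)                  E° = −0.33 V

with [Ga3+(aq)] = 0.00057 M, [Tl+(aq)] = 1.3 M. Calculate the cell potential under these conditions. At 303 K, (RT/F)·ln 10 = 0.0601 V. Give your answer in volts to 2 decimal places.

Since E°(Tl⁺/Tl) > E°(Ga³⁺/Ga), Tl⁺/Tl serves as the cathode.
E°cell = E°cat − E°an = −0.33 − (−0.55) = +0.22 V; n = 3.
For the overall reaction 3 Tl+(aq) + Ga(s) → 3 Tl(s) + Ga3+(aq), Q = [Ga3+(aq)] / [Tl+(aq)]^3 = 0.000259, giving log Q = −3.586.
Applying E = E° − (RT ln10/nF)·log Q gives +0.22 − (0.0601/3)(−3.586) = +0.29 V.

+0.29 V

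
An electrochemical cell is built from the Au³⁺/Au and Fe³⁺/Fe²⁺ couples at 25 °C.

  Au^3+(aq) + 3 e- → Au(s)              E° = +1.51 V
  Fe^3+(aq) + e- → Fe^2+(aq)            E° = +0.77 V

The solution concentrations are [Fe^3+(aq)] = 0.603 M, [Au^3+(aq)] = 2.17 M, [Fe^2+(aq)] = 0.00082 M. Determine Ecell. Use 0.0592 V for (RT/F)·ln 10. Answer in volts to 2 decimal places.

+0.58 V

Au³⁺/Au is reduced (cathode, E° = +1.51 V) and Fe³⁺/Fe²⁺ is oxidized (anode).
E°cell = E°cat − E°an = +1.51 − (+0.77) = +0.74 V; n = 3.
For the overall reaction Au^3+(aq) + 3 Fe^2+(aq) → Au(s) + 3 Fe^3+(aq), Q = [Fe^3+(aq)]^3 / ([Au^3+(aq)]·[Fe^2+(aq)]^3) = 1.83×10^8, giving log Q = 8.263.
By the Nernst equation, E = +0.74 − (0.0592/3)·(8.263) = +0.58 V.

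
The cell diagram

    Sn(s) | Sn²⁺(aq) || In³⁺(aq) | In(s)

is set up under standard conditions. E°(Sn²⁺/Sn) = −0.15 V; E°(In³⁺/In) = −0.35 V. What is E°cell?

By convention the left-hand electrode in cell notation is the anode (oxidation) and the right-hand electrode is the cathode (reduction).
E°cell = E°(right) − E°(left) = −0.35 − (−0.15) = −0.20 V.
The negative sign shows that, as written, the cell would require an external voltage to drive the reaction.

−0.20 V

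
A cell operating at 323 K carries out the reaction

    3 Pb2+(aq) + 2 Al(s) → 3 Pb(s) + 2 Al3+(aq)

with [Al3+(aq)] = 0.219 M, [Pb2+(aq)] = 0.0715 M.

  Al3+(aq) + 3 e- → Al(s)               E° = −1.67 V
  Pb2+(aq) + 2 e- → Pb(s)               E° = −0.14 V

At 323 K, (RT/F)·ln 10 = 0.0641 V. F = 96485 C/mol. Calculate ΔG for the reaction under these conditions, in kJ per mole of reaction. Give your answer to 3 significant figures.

−873 kJ/mol

E°cell = −0.14 − (−1.67) = +1.53 V; the balanced reaction transfers n = 6 electrons.
The reaction quotient is [Al3+(aq)]^2 / [Pb2+(aq)]^3 = 131; by Nernst, E = +1.53 − (0.0641/6)(2.118) = +1.5074 V.
Finally ΔG = −nFE = −(6)(96485 C/mol)(+1.5074 V) = −873 kJ/mol.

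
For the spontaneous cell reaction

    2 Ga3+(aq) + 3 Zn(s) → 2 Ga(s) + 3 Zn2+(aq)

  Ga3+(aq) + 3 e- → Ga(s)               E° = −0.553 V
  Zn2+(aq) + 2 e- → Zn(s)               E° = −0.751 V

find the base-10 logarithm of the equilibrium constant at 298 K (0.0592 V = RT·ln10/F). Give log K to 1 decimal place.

The Ga³⁺/Ga couple is reduced (cathode); E°cell = −0.553 − (−0.751) = +0.198 V with n = 6.
At equilibrium E = 0, so log K = nE°cell / 0.0592 = (6)(+0.198) / 0.0592 = 20.1.

log K = 20.1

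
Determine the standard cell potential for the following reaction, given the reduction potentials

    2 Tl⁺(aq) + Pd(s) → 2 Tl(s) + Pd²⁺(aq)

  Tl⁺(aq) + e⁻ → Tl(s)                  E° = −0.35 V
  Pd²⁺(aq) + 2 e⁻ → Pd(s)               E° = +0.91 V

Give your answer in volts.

−1.26 V

In the reaction as written, Tl⁺(aq) is reduced (cathode) and Pd²⁺(aq) is produced by oxidation at the anode.
E°cell = E°(cathode) − E°(anode) = −0.35 − (+0.91) = −1.26 V.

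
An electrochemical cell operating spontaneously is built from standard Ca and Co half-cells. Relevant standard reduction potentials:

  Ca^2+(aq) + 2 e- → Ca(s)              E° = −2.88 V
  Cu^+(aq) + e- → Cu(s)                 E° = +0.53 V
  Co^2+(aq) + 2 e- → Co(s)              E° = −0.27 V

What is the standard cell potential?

The Co²⁺/Co couple has the higher E°, so Co ion is reduced (cathode) and Ca is oxidized (anode).
E°cell = E°(cathode) − E°(anode) = −0.27 − (−2.88) = +2.61 V.

+2.61 V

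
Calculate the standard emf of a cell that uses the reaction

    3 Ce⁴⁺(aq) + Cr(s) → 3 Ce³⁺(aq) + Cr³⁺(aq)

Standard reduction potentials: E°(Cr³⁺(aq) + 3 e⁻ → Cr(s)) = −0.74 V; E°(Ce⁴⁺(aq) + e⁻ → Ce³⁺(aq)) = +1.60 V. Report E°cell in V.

+2.34 V

Ce⁴⁺(aq) gains electrons, so the Ce⁴⁺/Ce³⁺ couple is the cathode; the Cr³⁺/Cr couple is the anode.
E°cell = E°(cathode) − E°(anode) = +1.60 − (−0.74) = +2.34 V.
The positive value indicates the reaction is spontaneous as written.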